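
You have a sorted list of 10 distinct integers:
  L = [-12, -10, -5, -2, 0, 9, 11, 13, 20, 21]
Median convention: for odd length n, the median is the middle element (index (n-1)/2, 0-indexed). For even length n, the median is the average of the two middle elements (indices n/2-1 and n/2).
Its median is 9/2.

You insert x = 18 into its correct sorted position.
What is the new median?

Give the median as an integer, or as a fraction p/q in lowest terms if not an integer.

Answer: 9

Derivation:
Old list (sorted, length 10): [-12, -10, -5, -2, 0, 9, 11, 13, 20, 21]
Old median = 9/2
Insert x = 18
Old length even (10). Middle pair: indices 4,5 = 0,9.
New length odd (11). New median = single middle element.
x = 18: 8 elements are < x, 2 elements are > x.
New sorted list: [-12, -10, -5, -2, 0, 9, 11, 13, 18, 20, 21]
New median = 9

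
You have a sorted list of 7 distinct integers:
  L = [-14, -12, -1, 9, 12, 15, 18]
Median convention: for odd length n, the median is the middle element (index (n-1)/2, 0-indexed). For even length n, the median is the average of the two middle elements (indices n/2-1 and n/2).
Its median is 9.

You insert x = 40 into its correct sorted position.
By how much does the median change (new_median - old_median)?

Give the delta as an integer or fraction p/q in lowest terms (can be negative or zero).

Answer: 3/2

Derivation:
Old median = 9
After inserting x = 40: new sorted = [-14, -12, -1, 9, 12, 15, 18, 40]
New median = 21/2
Delta = 21/2 - 9 = 3/2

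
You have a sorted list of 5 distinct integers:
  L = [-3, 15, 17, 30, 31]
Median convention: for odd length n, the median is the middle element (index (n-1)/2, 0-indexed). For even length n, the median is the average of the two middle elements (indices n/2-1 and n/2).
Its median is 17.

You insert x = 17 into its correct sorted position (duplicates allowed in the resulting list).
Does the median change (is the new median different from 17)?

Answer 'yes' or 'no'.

Answer: no

Derivation:
Old median = 17
Insert x = 17
New median = 17
Changed? no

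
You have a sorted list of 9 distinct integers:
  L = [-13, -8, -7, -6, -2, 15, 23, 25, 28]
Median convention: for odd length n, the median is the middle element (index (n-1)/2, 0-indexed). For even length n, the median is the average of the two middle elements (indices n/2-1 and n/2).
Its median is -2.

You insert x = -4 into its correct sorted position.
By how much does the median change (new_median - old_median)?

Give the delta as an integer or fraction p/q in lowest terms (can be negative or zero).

Answer: -1

Derivation:
Old median = -2
After inserting x = -4: new sorted = [-13, -8, -7, -6, -4, -2, 15, 23, 25, 28]
New median = -3
Delta = -3 - -2 = -1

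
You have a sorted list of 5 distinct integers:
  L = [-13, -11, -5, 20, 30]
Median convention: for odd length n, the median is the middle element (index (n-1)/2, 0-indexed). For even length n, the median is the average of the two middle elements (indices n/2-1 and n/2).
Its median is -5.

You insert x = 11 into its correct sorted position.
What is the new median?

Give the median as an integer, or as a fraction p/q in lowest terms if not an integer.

Old list (sorted, length 5): [-13, -11, -5, 20, 30]
Old median = -5
Insert x = 11
Old length odd (5). Middle was index 2 = -5.
New length even (6). New median = avg of two middle elements.
x = 11: 3 elements are < x, 2 elements are > x.
New sorted list: [-13, -11, -5, 11, 20, 30]
New median = 3

Answer: 3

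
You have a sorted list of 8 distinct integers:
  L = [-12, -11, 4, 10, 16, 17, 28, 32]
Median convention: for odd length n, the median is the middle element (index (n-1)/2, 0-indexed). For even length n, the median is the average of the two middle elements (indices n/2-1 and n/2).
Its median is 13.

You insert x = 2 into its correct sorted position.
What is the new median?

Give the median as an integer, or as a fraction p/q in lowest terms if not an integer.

Answer: 10

Derivation:
Old list (sorted, length 8): [-12, -11, 4, 10, 16, 17, 28, 32]
Old median = 13
Insert x = 2
Old length even (8). Middle pair: indices 3,4 = 10,16.
New length odd (9). New median = single middle element.
x = 2: 2 elements are < x, 6 elements are > x.
New sorted list: [-12, -11, 2, 4, 10, 16, 17, 28, 32]
New median = 10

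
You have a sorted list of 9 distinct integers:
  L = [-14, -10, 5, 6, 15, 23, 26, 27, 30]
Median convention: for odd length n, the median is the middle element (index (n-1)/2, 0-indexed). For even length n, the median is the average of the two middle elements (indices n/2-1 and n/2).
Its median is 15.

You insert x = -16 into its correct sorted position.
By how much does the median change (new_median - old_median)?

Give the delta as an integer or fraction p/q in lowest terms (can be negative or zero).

Answer: -9/2

Derivation:
Old median = 15
After inserting x = -16: new sorted = [-16, -14, -10, 5, 6, 15, 23, 26, 27, 30]
New median = 21/2
Delta = 21/2 - 15 = -9/2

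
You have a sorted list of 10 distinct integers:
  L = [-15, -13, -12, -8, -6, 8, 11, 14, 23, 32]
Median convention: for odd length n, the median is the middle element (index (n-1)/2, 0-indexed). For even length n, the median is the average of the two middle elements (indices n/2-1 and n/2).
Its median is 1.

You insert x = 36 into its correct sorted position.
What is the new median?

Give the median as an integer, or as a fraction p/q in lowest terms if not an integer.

Old list (sorted, length 10): [-15, -13, -12, -8, -6, 8, 11, 14, 23, 32]
Old median = 1
Insert x = 36
Old length even (10). Middle pair: indices 4,5 = -6,8.
New length odd (11). New median = single middle element.
x = 36: 10 elements are < x, 0 elements are > x.
New sorted list: [-15, -13, -12, -8, -6, 8, 11, 14, 23, 32, 36]
New median = 8

Answer: 8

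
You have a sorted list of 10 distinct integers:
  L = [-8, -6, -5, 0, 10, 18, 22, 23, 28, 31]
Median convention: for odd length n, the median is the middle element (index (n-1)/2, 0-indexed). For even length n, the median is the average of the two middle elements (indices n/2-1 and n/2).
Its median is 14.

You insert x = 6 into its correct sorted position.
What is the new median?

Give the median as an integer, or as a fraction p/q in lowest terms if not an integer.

Old list (sorted, length 10): [-8, -6, -5, 0, 10, 18, 22, 23, 28, 31]
Old median = 14
Insert x = 6
Old length even (10). Middle pair: indices 4,5 = 10,18.
New length odd (11). New median = single middle element.
x = 6: 4 elements are < x, 6 elements are > x.
New sorted list: [-8, -6, -5, 0, 6, 10, 18, 22, 23, 28, 31]
New median = 10

Answer: 10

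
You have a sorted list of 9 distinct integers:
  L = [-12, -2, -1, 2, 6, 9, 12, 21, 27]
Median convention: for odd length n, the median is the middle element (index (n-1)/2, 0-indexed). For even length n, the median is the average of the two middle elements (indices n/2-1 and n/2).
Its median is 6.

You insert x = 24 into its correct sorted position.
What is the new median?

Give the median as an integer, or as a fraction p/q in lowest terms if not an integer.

Answer: 15/2

Derivation:
Old list (sorted, length 9): [-12, -2, -1, 2, 6, 9, 12, 21, 27]
Old median = 6
Insert x = 24
Old length odd (9). Middle was index 4 = 6.
New length even (10). New median = avg of two middle elements.
x = 24: 8 elements are < x, 1 elements are > x.
New sorted list: [-12, -2, -1, 2, 6, 9, 12, 21, 24, 27]
New median = 15/2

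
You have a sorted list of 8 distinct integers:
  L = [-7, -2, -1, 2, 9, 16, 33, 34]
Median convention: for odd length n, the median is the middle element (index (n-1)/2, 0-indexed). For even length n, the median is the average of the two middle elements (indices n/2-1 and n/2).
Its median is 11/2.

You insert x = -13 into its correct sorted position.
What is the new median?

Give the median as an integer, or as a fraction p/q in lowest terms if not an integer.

Old list (sorted, length 8): [-7, -2, -1, 2, 9, 16, 33, 34]
Old median = 11/2
Insert x = -13
Old length even (8). Middle pair: indices 3,4 = 2,9.
New length odd (9). New median = single middle element.
x = -13: 0 elements are < x, 8 elements are > x.
New sorted list: [-13, -7, -2, -1, 2, 9, 16, 33, 34]
New median = 2

Answer: 2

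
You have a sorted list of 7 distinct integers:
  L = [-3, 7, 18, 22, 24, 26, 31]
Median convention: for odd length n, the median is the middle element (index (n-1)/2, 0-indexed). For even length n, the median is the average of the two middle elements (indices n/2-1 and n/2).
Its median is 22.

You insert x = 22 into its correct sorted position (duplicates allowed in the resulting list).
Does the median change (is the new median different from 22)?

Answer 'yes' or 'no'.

Old median = 22
Insert x = 22
New median = 22
Changed? no

Answer: no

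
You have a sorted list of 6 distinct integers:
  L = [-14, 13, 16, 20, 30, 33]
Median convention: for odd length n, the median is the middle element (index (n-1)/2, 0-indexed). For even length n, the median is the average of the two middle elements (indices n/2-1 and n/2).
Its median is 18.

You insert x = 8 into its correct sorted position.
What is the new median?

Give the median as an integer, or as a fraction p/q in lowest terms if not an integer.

Old list (sorted, length 6): [-14, 13, 16, 20, 30, 33]
Old median = 18
Insert x = 8
Old length even (6). Middle pair: indices 2,3 = 16,20.
New length odd (7). New median = single middle element.
x = 8: 1 elements are < x, 5 elements are > x.
New sorted list: [-14, 8, 13, 16, 20, 30, 33]
New median = 16

Answer: 16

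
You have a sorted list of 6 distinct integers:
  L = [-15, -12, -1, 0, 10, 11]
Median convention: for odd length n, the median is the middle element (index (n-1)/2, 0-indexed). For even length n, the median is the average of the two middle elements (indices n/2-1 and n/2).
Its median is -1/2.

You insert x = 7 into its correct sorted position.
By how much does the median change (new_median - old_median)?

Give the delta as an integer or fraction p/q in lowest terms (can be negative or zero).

Answer: 1/2

Derivation:
Old median = -1/2
After inserting x = 7: new sorted = [-15, -12, -1, 0, 7, 10, 11]
New median = 0
Delta = 0 - -1/2 = 1/2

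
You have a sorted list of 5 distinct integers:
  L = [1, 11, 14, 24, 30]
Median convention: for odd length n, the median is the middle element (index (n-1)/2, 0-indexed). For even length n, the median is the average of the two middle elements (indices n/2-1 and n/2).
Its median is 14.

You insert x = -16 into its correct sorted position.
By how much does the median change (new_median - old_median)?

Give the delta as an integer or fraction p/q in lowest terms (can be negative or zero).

Old median = 14
After inserting x = -16: new sorted = [-16, 1, 11, 14, 24, 30]
New median = 25/2
Delta = 25/2 - 14 = -3/2

Answer: -3/2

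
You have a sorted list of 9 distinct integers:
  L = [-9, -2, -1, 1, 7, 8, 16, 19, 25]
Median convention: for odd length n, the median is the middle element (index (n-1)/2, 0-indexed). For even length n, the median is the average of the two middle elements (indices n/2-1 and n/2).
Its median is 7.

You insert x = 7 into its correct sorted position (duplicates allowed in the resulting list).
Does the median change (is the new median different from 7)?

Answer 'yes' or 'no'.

Old median = 7
Insert x = 7
New median = 7
Changed? no

Answer: no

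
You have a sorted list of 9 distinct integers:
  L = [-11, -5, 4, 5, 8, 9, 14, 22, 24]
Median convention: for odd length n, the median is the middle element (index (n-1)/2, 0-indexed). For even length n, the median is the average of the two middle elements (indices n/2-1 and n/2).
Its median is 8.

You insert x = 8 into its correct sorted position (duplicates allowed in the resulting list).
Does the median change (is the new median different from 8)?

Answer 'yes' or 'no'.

Old median = 8
Insert x = 8
New median = 8
Changed? no

Answer: no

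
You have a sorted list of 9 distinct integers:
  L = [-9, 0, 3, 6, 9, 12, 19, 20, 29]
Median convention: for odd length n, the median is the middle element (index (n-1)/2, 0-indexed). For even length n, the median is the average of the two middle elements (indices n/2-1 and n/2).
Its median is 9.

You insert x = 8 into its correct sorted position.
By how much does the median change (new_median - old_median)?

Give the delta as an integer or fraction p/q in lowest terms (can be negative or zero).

Answer: -1/2

Derivation:
Old median = 9
After inserting x = 8: new sorted = [-9, 0, 3, 6, 8, 9, 12, 19, 20, 29]
New median = 17/2
Delta = 17/2 - 9 = -1/2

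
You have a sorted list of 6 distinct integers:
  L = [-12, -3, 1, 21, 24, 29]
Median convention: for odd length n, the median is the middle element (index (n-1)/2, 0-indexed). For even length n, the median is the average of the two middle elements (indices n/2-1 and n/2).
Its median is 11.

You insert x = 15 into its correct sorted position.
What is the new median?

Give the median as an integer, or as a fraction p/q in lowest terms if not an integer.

Answer: 15

Derivation:
Old list (sorted, length 6): [-12, -3, 1, 21, 24, 29]
Old median = 11
Insert x = 15
Old length even (6). Middle pair: indices 2,3 = 1,21.
New length odd (7). New median = single middle element.
x = 15: 3 elements are < x, 3 elements are > x.
New sorted list: [-12, -3, 1, 15, 21, 24, 29]
New median = 15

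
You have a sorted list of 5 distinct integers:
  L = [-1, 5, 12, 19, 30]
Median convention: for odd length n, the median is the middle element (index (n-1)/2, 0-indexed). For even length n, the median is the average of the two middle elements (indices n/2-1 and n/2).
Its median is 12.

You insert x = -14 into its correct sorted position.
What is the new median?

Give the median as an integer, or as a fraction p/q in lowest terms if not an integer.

Old list (sorted, length 5): [-1, 5, 12, 19, 30]
Old median = 12
Insert x = -14
Old length odd (5). Middle was index 2 = 12.
New length even (6). New median = avg of two middle elements.
x = -14: 0 elements are < x, 5 elements are > x.
New sorted list: [-14, -1, 5, 12, 19, 30]
New median = 17/2

Answer: 17/2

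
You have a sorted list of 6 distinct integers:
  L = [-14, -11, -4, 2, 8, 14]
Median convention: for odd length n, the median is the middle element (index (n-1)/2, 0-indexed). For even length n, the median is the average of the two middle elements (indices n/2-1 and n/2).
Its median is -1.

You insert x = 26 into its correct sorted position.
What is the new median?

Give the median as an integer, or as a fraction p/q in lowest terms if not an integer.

Answer: 2

Derivation:
Old list (sorted, length 6): [-14, -11, -4, 2, 8, 14]
Old median = -1
Insert x = 26
Old length even (6). Middle pair: indices 2,3 = -4,2.
New length odd (7). New median = single middle element.
x = 26: 6 elements are < x, 0 elements are > x.
New sorted list: [-14, -11, -4, 2, 8, 14, 26]
New median = 2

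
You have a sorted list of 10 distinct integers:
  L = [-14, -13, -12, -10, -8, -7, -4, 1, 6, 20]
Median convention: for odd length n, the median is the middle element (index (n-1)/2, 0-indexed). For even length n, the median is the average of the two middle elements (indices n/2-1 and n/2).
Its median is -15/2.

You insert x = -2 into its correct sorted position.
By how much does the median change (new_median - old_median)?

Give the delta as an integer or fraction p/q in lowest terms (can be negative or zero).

Answer: 1/2

Derivation:
Old median = -15/2
After inserting x = -2: new sorted = [-14, -13, -12, -10, -8, -7, -4, -2, 1, 6, 20]
New median = -7
Delta = -7 - -15/2 = 1/2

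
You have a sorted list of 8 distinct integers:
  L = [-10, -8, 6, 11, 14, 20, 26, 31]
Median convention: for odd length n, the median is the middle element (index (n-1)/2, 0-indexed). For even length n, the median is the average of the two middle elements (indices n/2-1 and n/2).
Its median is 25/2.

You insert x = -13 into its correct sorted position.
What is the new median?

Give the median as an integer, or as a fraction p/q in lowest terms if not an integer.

Answer: 11

Derivation:
Old list (sorted, length 8): [-10, -8, 6, 11, 14, 20, 26, 31]
Old median = 25/2
Insert x = -13
Old length even (8). Middle pair: indices 3,4 = 11,14.
New length odd (9). New median = single middle element.
x = -13: 0 elements are < x, 8 elements are > x.
New sorted list: [-13, -10, -8, 6, 11, 14, 20, 26, 31]
New median = 11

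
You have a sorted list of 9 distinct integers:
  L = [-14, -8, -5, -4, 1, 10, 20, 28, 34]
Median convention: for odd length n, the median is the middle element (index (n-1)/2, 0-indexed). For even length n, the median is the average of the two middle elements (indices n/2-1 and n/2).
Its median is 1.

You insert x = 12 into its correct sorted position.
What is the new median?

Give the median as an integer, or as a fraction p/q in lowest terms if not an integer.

Old list (sorted, length 9): [-14, -8, -5, -4, 1, 10, 20, 28, 34]
Old median = 1
Insert x = 12
Old length odd (9). Middle was index 4 = 1.
New length even (10). New median = avg of two middle elements.
x = 12: 6 elements are < x, 3 elements are > x.
New sorted list: [-14, -8, -5, -4, 1, 10, 12, 20, 28, 34]
New median = 11/2

Answer: 11/2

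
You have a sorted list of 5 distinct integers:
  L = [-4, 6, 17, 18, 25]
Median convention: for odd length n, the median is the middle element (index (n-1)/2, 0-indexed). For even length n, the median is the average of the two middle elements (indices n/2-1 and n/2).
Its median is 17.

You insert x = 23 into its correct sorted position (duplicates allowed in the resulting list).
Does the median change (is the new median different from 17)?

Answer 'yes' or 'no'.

Answer: yes

Derivation:
Old median = 17
Insert x = 23
New median = 35/2
Changed? yes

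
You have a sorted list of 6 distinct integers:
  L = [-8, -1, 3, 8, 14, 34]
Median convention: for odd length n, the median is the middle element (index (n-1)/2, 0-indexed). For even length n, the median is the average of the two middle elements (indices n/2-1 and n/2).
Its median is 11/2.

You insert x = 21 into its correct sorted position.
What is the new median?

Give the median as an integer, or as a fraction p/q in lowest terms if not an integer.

Old list (sorted, length 6): [-8, -1, 3, 8, 14, 34]
Old median = 11/2
Insert x = 21
Old length even (6). Middle pair: indices 2,3 = 3,8.
New length odd (7). New median = single middle element.
x = 21: 5 elements are < x, 1 elements are > x.
New sorted list: [-8, -1, 3, 8, 14, 21, 34]
New median = 8

Answer: 8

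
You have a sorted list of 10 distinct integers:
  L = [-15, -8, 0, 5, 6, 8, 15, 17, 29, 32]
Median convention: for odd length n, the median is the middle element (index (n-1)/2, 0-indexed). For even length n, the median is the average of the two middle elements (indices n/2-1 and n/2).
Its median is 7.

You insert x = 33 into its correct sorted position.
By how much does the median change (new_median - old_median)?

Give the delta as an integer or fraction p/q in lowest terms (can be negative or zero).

Old median = 7
After inserting x = 33: new sorted = [-15, -8, 0, 5, 6, 8, 15, 17, 29, 32, 33]
New median = 8
Delta = 8 - 7 = 1

Answer: 1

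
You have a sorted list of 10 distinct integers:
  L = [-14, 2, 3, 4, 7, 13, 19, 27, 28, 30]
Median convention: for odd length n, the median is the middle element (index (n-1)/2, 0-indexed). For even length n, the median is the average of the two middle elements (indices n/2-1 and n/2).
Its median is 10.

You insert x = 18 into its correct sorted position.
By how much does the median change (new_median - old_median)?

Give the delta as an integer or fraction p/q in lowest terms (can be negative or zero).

Answer: 3

Derivation:
Old median = 10
After inserting x = 18: new sorted = [-14, 2, 3, 4, 7, 13, 18, 19, 27, 28, 30]
New median = 13
Delta = 13 - 10 = 3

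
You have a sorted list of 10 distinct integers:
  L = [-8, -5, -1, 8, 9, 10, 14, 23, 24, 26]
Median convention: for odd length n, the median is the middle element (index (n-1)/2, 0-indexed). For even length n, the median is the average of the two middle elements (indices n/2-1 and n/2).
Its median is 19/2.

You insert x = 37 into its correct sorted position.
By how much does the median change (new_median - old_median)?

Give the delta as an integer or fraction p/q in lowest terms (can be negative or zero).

Answer: 1/2

Derivation:
Old median = 19/2
After inserting x = 37: new sorted = [-8, -5, -1, 8, 9, 10, 14, 23, 24, 26, 37]
New median = 10
Delta = 10 - 19/2 = 1/2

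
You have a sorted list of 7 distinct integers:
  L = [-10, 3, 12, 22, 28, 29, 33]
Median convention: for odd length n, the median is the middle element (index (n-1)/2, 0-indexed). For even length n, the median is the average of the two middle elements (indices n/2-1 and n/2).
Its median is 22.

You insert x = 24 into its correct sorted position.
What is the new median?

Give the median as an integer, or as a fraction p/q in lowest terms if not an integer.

Old list (sorted, length 7): [-10, 3, 12, 22, 28, 29, 33]
Old median = 22
Insert x = 24
Old length odd (7). Middle was index 3 = 22.
New length even (8). New median = avg of two middle elements.
x = 24: 4 elements are < x, 3 elements are > x.
New sorted list: [-10, 3, 12, 22, 24, 28, 29, 33]
New median = 23

Answer: 23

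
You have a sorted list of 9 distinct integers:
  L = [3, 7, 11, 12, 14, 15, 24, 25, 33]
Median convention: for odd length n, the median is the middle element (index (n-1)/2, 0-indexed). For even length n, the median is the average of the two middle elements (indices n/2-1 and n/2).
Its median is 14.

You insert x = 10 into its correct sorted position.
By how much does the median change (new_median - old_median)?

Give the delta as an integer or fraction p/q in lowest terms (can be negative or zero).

Old median = 14
After inserting x = 10: new sorted = [3, 7, 10, 11, 12, 14, 15, 24, 25, 33]
New median = 13
Delta = 13 - 14 = -1

Answer: -1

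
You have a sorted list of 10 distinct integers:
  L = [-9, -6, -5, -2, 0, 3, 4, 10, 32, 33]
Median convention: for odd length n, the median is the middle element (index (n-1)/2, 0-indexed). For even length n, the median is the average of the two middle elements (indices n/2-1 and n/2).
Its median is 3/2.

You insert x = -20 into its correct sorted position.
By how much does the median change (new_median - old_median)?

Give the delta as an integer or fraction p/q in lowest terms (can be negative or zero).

Answer: -3/2

Derivation:
Old median = 3/2
After inserting x = -20: new sorted = [-20, -9, -6, -5, -2, 0, 3, 4, 10, 32, 33]
New median = 0
Delta = 0 - 3/2 = -3/2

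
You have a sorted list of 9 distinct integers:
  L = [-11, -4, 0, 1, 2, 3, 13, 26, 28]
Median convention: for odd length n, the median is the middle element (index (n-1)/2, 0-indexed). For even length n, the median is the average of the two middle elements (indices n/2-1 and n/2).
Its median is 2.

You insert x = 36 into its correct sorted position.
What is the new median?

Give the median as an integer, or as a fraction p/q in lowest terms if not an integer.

Old list (sorted, length 9): [-11, -4, 0, 1, 2, 3, 13, 26, 28]
Old median = 2
Insert x = 36
Old length odd (9). Middle was index 4 = 2.
New length even (10). New median = avg of two middle elements.
x = 36: 9 elements are < x, 0 elements are > x.
New sorted list: [-11, -4, 0, 1, 2, 3, 13, 26, 28, 36]
New median = 5/2

Answer: 5/2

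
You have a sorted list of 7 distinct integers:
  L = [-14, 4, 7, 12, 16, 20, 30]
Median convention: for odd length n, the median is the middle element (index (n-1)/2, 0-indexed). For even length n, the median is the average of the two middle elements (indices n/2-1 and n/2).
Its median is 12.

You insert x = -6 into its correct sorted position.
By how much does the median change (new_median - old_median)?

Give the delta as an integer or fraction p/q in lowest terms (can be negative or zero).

Old median = 12
After inserting x = -6: new sorted = [-14, -6, 4, 7, 12, 16, 20, 30]
New median = 19/2
Delta = 19/2 - 12 = -5/2

Answer: -5/2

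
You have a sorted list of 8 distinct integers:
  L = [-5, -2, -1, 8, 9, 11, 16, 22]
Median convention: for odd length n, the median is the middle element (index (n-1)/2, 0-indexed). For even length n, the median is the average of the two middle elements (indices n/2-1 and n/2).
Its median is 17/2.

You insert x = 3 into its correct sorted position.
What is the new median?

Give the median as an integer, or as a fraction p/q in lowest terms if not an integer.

Old list (sorted, length 8): [-5, -2, -1, 8, 9, 11, 16, 22]
Old median = 17/2
Insert x = 3
Old length even (8). Middle pair: indices 3,4 = 8,9.
New length odd (9). New median = single middle element.
x = 3: 3 elements are < x, 5 elements are > x.
New sorted list: [-5, -2, -1, 3, 8, 9, 11, 16, 22]
New median = 8

Answer: 8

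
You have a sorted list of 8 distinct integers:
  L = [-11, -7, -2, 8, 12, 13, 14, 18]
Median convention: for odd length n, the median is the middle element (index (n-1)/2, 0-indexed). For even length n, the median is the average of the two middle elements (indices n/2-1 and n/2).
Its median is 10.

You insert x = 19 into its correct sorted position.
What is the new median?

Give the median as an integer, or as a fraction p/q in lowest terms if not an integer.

Old list (sorted, length 8): [-11, -7, -2, 8, 12, 13, 14, 18]
Old median = 10
Insert x = 19
Old length even (8). Middle pair: indices 3,4 = 8,12.
New length odd (9). New median = single middle element.
x = 19: 8 elements are < x, 0 elements are > x.
New sorted list: [-11, -7, -2, 8, 12, 13, 14, 18, 19]
New median = 12

Answer: 12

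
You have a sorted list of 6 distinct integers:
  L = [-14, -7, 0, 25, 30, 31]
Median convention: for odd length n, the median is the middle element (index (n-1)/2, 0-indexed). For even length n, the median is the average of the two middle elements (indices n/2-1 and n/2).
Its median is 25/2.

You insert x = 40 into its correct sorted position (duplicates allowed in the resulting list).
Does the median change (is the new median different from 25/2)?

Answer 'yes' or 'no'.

Old median = 25/2
Insert x = 40
New median = 25
Changed? yes

Answer: yes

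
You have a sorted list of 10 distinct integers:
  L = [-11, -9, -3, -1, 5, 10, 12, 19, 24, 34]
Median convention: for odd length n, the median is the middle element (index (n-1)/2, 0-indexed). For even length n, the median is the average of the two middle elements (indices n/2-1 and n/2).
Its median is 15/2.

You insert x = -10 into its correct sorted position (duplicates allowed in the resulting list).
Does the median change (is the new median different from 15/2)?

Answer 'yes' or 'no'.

Old median = 15/2
Insert x = -10
New median = 5
Changed? yes

Answer: yes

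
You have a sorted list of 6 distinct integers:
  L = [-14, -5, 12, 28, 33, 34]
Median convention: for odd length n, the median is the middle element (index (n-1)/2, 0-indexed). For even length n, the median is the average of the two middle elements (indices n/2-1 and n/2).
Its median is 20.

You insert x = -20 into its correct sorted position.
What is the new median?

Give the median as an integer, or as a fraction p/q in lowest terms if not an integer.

Answer: 12

Derivation:
Old list (sorted, length 6): [-14, -5, 12, 28, 33, 34]
Old median = 20
Insert x = -20
Old length even (6). Middle pair: indices 2,3 = 12,28.
New length odd (7). New median = single middle element.
x = -20: 0 elements are < x, 6 elements are > x.
New sorted list: [-20, -14, -5, 12, 28, 33, 34]
New median = 12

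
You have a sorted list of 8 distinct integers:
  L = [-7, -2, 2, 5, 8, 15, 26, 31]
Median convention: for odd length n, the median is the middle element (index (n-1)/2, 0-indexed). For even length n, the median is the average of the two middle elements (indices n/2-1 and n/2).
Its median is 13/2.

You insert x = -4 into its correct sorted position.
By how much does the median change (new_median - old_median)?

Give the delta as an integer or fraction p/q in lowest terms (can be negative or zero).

Answer: -3/2

Derivation:
Old median = 13/2
After inserting x = -4: new sorted = [-7, -4, -2, 2, 5, 8, 15, 26, 31]
New median = 5
Delta = 5 - 13/2 = -3/2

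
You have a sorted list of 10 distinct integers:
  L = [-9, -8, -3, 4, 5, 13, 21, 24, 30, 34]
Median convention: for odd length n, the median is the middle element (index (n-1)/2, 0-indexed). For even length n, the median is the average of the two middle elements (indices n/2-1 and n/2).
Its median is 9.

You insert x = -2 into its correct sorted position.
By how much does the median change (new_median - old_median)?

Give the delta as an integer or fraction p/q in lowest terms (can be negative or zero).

Old median = 9
After inserting x = -2: new sorted = [-9, -8, -3, -2, 4, 5, 13, 21, 24, 30, 34]
New median = 5
Delta = 5 - 9 = -4

Answer: -4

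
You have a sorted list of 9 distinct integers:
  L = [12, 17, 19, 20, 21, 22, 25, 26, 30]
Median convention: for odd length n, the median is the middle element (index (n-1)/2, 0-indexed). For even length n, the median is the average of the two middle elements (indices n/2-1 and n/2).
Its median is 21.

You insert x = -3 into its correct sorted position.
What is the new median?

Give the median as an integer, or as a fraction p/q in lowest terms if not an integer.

Old list (sorted, length 9): [12, 17, 19, 20, 21, 22, 25, 26, 30]
Old median = 21
Insert x = -3
Old length odd (9). Middle was index 4 = 21.
New length even (10). New median = avg of two middle elements.
x = -3: 0 elements are < x, 9 elements are > x.
New sorted list: [-3, 12, 17, 19, 20, 21, 22, 25, 26, 30]
New median = 41/2

Answer: 41/2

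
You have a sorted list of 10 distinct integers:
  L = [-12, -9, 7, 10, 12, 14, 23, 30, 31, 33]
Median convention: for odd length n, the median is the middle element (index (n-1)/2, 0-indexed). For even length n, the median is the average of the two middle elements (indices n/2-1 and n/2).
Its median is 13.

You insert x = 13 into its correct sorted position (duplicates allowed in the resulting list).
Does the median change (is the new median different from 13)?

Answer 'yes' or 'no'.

Answer: no

Derivation:
Old median = 13
Insert x = 13
New median = 13
Changed? no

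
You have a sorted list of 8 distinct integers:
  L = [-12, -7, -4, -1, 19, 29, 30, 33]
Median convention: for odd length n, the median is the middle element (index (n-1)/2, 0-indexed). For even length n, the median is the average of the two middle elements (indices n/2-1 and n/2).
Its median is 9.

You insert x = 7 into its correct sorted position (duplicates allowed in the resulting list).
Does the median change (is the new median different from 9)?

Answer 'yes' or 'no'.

Old median = 9
Insert x = 7
New median = 7
Changed? yes

Answer: yes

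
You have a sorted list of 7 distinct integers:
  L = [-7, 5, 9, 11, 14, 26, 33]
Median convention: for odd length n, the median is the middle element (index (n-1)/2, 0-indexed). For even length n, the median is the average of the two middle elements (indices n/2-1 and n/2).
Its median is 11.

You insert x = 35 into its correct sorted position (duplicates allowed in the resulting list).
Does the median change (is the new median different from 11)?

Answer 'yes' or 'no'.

Answer: yes

Derivation:
Old median = 11
Insert x = 35
New median = 25/2
Changed? yes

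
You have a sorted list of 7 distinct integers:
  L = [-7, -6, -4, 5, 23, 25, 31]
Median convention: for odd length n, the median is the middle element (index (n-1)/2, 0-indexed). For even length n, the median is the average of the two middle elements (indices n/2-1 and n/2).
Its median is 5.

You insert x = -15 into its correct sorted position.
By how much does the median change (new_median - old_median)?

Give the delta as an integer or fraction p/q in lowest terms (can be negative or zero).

Old median = 5
After inserting x = -15: new sorted = [-15, -7, -6, -4, 5, 23, 25, 31]
New median = 1/2
Delta = 1/2 - 5 = -9/2

Answer: -9/2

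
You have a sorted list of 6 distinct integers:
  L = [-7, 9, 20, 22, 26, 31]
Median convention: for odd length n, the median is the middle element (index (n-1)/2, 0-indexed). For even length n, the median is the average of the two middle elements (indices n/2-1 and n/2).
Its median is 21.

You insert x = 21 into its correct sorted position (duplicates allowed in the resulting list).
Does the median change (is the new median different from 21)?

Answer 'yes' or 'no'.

Old median = 21
Insert x = 21
New median = 21
Changed? no

Answer: no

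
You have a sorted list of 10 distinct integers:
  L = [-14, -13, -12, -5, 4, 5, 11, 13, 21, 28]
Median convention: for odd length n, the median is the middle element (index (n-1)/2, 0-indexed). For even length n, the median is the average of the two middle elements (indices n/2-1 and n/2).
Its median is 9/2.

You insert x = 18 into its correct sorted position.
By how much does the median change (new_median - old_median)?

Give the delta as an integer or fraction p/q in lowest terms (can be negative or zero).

Old median = 9/2
After inserting x = 18: new sorted = [-14, -13, -12, -5, 4, 5, 11, 13, 18, 21, 28]
New median = 5
Delta = 5 - 9/2 = 1/2

Answer: 1/2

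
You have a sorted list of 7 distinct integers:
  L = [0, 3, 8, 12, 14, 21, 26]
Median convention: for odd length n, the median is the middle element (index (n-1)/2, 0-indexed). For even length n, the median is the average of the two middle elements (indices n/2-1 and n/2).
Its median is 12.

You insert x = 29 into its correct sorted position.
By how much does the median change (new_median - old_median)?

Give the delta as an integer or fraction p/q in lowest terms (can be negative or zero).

Old median = 12
After inserting x = 29: new sorted = [0, 3, 8, 12, 14, 21, 26, 29]
New median = 13
Delta = 13 - 12 = 1

Answer: 1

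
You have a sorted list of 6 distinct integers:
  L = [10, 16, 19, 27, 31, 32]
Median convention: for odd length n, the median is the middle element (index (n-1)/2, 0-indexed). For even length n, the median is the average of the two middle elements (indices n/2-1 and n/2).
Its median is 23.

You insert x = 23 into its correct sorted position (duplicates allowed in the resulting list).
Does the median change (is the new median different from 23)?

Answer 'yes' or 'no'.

Old median = 23
Insert x = 23
New median = 23
Changed? no

Answer: no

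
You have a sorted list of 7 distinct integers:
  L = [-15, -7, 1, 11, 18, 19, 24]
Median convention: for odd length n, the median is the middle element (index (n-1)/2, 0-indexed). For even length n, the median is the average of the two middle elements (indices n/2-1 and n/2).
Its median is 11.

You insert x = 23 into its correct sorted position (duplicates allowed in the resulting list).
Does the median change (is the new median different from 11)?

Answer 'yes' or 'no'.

Old median = 11
Insert x = 23
New median = 29/2
Changed? yes

Answer: yes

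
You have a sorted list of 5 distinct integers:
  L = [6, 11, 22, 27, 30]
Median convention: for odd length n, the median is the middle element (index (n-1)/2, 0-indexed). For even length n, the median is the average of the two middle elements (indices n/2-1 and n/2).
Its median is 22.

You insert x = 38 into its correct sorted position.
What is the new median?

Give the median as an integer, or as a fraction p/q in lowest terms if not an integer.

Old list (sorted, length 5): [6, 11, 22, 27, 30]
Old median = 22
Insert x = 38
Old length odd (5). Middle was index 2 = 22.
New length even (6). New median = avg of two middle elements.
x = 38: 5 elements are < x, 0 elements are > x.
New sorted list: [6, 11, 22, 27, 30, 38]
New median = 49/2

Answer: 49/2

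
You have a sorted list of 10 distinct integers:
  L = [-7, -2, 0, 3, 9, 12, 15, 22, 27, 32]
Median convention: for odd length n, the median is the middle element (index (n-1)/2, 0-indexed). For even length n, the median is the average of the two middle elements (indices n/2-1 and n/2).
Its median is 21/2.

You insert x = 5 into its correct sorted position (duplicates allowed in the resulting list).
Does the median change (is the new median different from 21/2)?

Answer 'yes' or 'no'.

Old median = 21/2
Insert x = 5
New median = 9
Changed? yes

Answer: yes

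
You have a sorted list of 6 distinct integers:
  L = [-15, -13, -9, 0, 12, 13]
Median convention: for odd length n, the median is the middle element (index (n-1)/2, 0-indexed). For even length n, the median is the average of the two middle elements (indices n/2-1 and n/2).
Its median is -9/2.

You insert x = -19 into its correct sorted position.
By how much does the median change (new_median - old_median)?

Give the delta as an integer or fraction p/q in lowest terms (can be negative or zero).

Old median = -9/2
After inserting x = -19: new sorted = [-19, -15, -13, -9, 0, 12, 13]
New median = -9
Delta = -9 - -9/2 = -9/2

Answer: -9/2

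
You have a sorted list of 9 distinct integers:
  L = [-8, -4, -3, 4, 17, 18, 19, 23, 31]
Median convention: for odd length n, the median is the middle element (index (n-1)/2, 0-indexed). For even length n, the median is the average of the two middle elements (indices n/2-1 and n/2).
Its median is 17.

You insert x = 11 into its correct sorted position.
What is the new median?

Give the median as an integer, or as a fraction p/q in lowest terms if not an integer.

Old list (sorted, length 9): [-8, -4, -3, 4, 17, 18, 19, 23, 31]
Old median = 17
Insert x = 11
Old length odd (9). Middle was index 4 = 17.
New length even (10). New median = avg of two middle elements.
x = 11: 4 elements are < x, 5 elements are > x.
New sorted list: [-8, -4, -3, 4, 11, 17, 18, 19, 23, 31]
New median = 14

Answer: 14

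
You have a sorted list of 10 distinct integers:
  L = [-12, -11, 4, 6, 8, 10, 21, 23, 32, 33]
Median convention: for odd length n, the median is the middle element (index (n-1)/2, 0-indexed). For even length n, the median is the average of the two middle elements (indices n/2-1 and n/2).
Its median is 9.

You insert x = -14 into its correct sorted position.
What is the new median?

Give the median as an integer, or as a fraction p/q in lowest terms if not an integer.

Answer: 8

Derivation:
Old list (sorted, length 10): [-12, -11, 4, 6, 8, 10, 21, 23, 32, 33]
Old median = 9
Insert x = -14
Old length even (10). Middle pair: indices 4,5 = 8,10.
New length odd (11). New median = single middle element.
x = -14: 0 elements are < x, 10 elements are > x.
New sorted list: [-14, -12, -11, 4, 6, 8, 10, 21, 23, 32, 33]
New median = 8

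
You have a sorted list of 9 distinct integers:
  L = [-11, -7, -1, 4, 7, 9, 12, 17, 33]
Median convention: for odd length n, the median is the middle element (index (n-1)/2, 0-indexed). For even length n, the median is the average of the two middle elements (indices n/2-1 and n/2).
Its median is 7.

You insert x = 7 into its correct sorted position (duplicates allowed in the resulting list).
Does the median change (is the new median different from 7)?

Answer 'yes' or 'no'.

Answer: no

Derivation:
Old median = 7
Insert x = 7
New median = 7
Changed? no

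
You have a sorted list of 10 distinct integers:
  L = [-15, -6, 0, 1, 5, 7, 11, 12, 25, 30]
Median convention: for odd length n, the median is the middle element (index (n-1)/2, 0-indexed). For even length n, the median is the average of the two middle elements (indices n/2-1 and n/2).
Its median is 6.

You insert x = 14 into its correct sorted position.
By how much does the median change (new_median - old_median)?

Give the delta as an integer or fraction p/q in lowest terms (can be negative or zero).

Answer: 1

Derivation:
Old median = 6
After inserting x = 14: new sorted = [-15, -6, 0, 1, 5, 7, 11, 12, 14, 25, 30]
New median = 7
Delta = 7 - 6 = 1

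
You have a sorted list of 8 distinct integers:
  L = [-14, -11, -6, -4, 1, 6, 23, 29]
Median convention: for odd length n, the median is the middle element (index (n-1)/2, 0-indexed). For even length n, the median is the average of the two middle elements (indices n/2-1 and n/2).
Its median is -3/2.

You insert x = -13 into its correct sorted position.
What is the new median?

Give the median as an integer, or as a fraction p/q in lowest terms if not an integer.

Answer: -4

Derivation:
Old list (sorted, length 8): [-14, -11, -6, -4, 1, 6, 23, 29]
Old median = -3/2
Insert x = -13
Old length even (8). Middle pair: indices 3,4 = -4,1.
New length odd (9). New median = single middle element.
x = -13: 1 elements are < x, 7 elements are > x.
New sorted list: [-14, -13, -11, -6, -4, 1, 6, 23, 29]
New median = -4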